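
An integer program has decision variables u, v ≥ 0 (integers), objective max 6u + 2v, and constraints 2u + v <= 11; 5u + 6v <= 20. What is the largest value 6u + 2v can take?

24

(u,v)=(4,0) is feasible, giving 24.
(u,v)=(3,0) is feasible, giving 18.
Maximum is 24 at (u,v)=(4,0).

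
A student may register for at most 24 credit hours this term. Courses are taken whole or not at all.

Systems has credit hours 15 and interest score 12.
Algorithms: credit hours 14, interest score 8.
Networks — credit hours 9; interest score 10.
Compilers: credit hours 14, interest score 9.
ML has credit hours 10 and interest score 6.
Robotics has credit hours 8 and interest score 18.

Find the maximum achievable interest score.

Networks + Robotics: credit hours 9 + 8 = 17 ≤ 24, interest score 10 + 18 = 28.
Compilers + Robotics: credit hours 14 + 8 = 22 ≤ 24, interest score 9 + 18 = 27.
Systems + Robotics: credit hours 15 + 8 = 23 ≤ 24, interest score 12 + 18 = 30.
Best is Systems and Robotics with total interest score 30.

30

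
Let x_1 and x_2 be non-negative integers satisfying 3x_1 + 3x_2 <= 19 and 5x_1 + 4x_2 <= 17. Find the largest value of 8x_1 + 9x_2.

Relaxing integrality, the LP optimum is 38.25 at (x_1,x_2) = (0, 4.25), which is not an integer point.
(x_1,x_2)=(0,4): 3·0+3·4=12≤19, 5·0+4·4=16≤17, objective 36.
(x_1,x_2)=(1,3): 3·1+3·3=12≤19, 5·1+4·3=17≤17, objective 35.
(x_1,x_2)=(0,3): 3·0+3·3=9≤19, 5·0+4·3=12≤17, objective 27.
Maximum is 36 at (x_1,x_2)=(0,4).

36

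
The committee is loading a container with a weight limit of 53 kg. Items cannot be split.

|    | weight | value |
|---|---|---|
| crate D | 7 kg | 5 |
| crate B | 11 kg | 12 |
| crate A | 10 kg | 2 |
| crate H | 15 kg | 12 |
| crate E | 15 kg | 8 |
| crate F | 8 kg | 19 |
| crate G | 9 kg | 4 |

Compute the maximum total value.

52

Take crate D, crate B, crate H, crate F, and crate G: weight 7 + 11 + 15 + 8 + 9 = 50 ≤ 53, value 5 + 12 + 12 + 19 + 4 = 52.
No other feasible combination does better.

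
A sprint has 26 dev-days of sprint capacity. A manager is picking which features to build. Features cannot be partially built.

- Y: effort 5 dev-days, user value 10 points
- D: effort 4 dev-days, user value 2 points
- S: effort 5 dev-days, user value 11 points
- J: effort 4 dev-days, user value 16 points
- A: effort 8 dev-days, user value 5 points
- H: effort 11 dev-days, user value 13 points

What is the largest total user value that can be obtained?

50

This is an integer program with binary decision variables.
Allowing fractional choices, the relaxed optimum would be about 50.6, but features are indivisible.
Y + D + S + J + A: effort 5 + 4 + 5 + 4 + 8 = 26 ≤ 26, user value 10 + 2 + 11 + 16 + 5 = 44.
Y + S + J + H: effort 5 + 5 + 4 + 11 = 25 ≤ 26, user value 10 + 11 + 16 + 13 = 50.
Best is Y, S, J, and H with total user value 50.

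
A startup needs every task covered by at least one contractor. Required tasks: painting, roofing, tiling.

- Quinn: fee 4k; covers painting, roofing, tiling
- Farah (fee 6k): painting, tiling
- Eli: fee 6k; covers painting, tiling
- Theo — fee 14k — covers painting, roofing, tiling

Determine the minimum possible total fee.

Quinn alone covers painting, roofing, tiling — every task.
Total fee: 4.
No cover costs less than 4.

4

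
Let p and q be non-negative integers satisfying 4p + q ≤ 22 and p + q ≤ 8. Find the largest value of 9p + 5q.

56

(p,q)=(4,4) is feasible, giving 56.
(p,q)=(5,2) is feasible, giving 55.
(p,q)=(3,5) is feasible, giving 52.
No feasible integer point exceeds 56.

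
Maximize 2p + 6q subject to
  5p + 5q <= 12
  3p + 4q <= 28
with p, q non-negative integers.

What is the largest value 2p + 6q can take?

The continuous relaxation peaks at (0, 2.4) with value 14.40; rounding to a feasible lattice point costs some objective.
(p,q)=(0,2): 5·0+5·2=10≤12, 3·0+4·2=8≤28, objective 12.
(p,q)=(1,1): 5·1+5·1=10≤12, 3·1+4·1=7≤28, objective 8.
The best lattice point is (0,2), giving 12.

12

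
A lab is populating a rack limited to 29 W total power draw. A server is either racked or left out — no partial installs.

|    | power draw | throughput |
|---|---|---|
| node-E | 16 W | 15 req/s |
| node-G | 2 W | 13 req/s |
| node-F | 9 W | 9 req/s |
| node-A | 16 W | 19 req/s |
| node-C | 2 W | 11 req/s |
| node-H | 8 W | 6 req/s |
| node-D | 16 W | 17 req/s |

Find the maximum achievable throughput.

Take node-G, node-F, node-A, and node-C: power draw 2 + 9 + 16 + 2 = 29 ≤ 29, throughput 13 + 9 + 19 + 11 = 52.
No other feasible combination does better.

52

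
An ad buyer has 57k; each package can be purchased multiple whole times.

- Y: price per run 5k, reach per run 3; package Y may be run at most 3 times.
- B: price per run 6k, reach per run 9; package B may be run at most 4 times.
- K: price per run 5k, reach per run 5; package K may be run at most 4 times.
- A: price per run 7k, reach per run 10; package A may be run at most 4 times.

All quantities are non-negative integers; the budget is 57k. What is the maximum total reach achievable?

81

B has the best ratio (9/6); taking only B gives at most 4×9 = 36 (stopped by the supply cap of 4).
Mixing does better — 4×B, 1×K, and 4×A: price 57 ≤ 57, reach 4·9 + 1·5 + 4·10 = 81.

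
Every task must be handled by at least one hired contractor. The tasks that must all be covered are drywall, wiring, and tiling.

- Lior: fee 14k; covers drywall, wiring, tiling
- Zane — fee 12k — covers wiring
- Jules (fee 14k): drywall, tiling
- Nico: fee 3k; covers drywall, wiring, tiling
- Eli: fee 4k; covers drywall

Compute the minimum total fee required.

Nico alone covers drywall, wiring, tiling — every task.
Total fee: 3.

3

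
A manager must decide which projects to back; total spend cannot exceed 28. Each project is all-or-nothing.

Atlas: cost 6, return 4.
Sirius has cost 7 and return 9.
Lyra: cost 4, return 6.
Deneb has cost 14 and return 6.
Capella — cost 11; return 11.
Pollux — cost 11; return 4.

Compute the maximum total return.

30

Atlas + Sirius + Lyra + Capella: cost 6 + 7 + 4 + 11 = 28 ≤ 28, return 4 + 9 + 6 + 11 = 30.
Sirius + Lyra + Capella: cost 7 + 4 + 11 = 22 ≤ 28, return 9 + 6 + 11 = 26.
Atlas + Sirius + Capella: cost 6 + 7 + 11 = 24 ≤ 28, return 4 + 9 + 11 = 24.
Best is Atlas, Sirius, Lyra, and Capella with total return 30.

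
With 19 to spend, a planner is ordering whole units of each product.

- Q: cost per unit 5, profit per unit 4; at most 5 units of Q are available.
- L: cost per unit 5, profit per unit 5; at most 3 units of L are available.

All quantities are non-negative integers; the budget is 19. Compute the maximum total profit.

L has the best ratio (5/5); taking only L gives at most 3×5 = 15 (stopped by the cost limit).
Optimal: 3×L: cost 15 ≤ 19, profit 3·5 = 15.

15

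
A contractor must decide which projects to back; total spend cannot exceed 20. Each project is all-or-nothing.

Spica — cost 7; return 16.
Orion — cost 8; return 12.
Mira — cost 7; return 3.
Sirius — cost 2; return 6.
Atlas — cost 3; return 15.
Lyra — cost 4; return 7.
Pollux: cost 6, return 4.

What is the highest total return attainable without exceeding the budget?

49

Allowing fractional choices, the relaxed optimum would be about 50.0, but projects are indivisible.
Spica + Orion + Sirius + Atlas: cost 7 + 8 + 2 + 3 = 20 ≤ 20, return 16 + 12 + 6 + 15 = 49.
Spica + Sirius + Atlas + Lyra: cost 7 + 2 + 3 + 4 = 16 ≤ 20, return 16 + 6 + 15 + 7 = 44.
Best is Spica, Orion, Sirius, and Atlas with total return 49.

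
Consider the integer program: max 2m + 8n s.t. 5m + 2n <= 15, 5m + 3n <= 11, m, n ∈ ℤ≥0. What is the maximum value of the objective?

(m,n)=(0,3) is feasible, giving 24.
(m,n)=(1,2) is feasible, giving 18.
(m,n)=(0,2) is feasible, giving 16.
The best lattice point is (0,3), giving 24.

24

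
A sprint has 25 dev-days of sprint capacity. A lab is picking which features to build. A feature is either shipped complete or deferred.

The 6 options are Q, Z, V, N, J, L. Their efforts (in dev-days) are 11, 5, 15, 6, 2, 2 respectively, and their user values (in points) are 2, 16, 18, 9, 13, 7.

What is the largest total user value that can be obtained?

54

Z + V + J: effort 5 + 15 + 2 = 22 ≤ 25, user value 16 + 18 + 13 = 47.
Z + V + J + L: effort 5 + 15 + 2 + 2 = 24 ≤ 25, user value 16 + 18 + 13 + 7 = 54.
V + N + J + L: effort 15 + 6 + 2 + 2 = 25 ≤ 25, user value 18 + 9 + 13 + 7 = 47.
Best is Z, V, J, and L with total user value 54.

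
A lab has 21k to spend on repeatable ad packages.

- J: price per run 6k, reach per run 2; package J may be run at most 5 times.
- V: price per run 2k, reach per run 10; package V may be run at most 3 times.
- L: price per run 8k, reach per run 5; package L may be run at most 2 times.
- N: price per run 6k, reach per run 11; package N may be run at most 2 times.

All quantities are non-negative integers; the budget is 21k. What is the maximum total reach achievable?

This is a bounded integer knapsack.
V has the best ratio (10/2); taking only V gives at most 3×10 = 30 (stopped by the supply cap of 3).
Mixing does better — 3×V and 2×N: price 18 ≤ 21, reach 3·10 + 2·11 = 52.

52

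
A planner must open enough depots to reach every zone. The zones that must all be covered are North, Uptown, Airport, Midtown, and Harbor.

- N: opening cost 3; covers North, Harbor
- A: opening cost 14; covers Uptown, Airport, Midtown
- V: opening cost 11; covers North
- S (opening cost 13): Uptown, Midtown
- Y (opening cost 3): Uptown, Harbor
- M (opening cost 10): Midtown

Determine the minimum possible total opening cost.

The greedy cost-per-new-zone heuristic would pick N, Y, and A for 20, but a cheaper cover exists.
Choose N and A: together they cover North, Uptown, Airport, Midtown, Harbor — every zone.
Total opening cost: 3 + 14 = 17.
No cover costs less than 17.

17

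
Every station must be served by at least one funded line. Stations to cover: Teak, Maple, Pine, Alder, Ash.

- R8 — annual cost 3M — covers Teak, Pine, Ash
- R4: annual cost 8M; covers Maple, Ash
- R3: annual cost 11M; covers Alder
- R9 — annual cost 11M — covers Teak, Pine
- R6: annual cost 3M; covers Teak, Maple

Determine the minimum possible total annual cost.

Choose R8, R3, and R6: together they cover Teak, Maple, Pine, Alder, Ash — every station.
Total annual cost: 3 + 11 + 3 = 17.
No cover costs less than 17.

17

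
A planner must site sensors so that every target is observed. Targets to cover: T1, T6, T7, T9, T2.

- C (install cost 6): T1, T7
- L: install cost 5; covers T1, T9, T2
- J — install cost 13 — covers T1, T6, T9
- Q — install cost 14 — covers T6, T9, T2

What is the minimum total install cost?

The greedy cost-per-new-target heuristic would pick L, C, and J for 24, but a cheaper cover exists.
Choose C and Q: together they cover T1, T6, T7, T9, T2 — every target.
Total install cost: 6 + 14 = 20.
No cover costs less than 20.

20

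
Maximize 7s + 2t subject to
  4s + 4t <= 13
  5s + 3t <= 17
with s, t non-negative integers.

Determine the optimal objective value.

21

The continuous relaxation peaks at (3.25, 0) with value 22.75; rounding to a feasible lattice point costs some objective.
(s,t)=(3,0): 4·3+4·0=12≤13, 5·3+3·0=15≤17, objective 21.
(s,t)=(2,1): 4·2+4·1=12≤13, 5·2+3·1=13≤17, objective 16.
(s,t)=(2,0): 4·2+4·0=8≤13, 5·2+3·0=10≤17, objective 14.
No feasible integer point exceeds 21.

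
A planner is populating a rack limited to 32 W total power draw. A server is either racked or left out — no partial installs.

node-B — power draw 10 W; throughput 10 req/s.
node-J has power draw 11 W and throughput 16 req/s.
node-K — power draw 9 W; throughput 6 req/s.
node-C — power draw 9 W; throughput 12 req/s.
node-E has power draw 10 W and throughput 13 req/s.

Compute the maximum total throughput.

41

Treat it as a binary knapsack problem.
Allowing fractional choices, the relaxed optimum would be about 43.0, but servers are indivisible.
node-B + node-J + node-E: power draw 10 + 11 + 10 = 31 ≤ 32, throughput 10 + 16 + 13 = 39.
node-J + node-C + node-E: power draw 11 + 9 + 10 = 30 ≤ 32, throughput 16 + 12 + 13 = 41.
Best is node-J, node-C, and node-E with total throughput 41.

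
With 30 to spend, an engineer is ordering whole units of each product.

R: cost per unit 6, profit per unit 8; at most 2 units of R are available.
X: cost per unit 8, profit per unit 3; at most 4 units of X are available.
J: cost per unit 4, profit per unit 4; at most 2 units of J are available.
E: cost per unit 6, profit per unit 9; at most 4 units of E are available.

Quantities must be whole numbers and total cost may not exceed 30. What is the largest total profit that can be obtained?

2×R and 3×E: cost 30 ≤ 30, profit 2·8 + 3·9 = 43.
1×R and 4×E: cost 30 ≤ 30, profit 1·8 + 4·9 = 44.
Best is 44.

44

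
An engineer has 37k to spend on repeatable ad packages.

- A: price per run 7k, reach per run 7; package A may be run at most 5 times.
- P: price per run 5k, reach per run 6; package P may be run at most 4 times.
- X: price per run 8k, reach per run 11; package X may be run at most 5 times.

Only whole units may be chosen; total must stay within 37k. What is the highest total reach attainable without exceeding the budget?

50

This is a bounded integer knapsack.
X has the best ratio (11/8); taking only X gives at most 4×11 = 44 (stopped by the price limit).
Mixing does better — 1×P and 4×X: price 37 ≤ 37, reach 1·6 + 4·11 = 50.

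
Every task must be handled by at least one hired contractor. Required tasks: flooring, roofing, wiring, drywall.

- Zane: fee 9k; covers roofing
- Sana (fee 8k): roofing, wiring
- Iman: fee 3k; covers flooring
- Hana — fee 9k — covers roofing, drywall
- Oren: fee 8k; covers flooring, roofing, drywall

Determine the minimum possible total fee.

16

This is an integer covering problem.
Choose Sana and Oren: together they cover flooring, roofing, wiring, drywall — every task.
Total fee: 8 + 8 = 16.
No cover costs less than 16.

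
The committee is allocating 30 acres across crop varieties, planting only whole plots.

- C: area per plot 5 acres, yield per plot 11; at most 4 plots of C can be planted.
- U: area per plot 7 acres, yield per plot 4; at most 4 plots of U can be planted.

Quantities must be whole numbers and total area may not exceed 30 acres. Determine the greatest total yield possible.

This is a bounded integer knapsack.
C has the best ratio (11/5); taking only C gives at most 4×11 = 44 (stopped by the supply cap of 4).
Mixing does better — 4×C and 1×U: area 27 ≤ 30, yield 4·11 + 1·4 = 48.

48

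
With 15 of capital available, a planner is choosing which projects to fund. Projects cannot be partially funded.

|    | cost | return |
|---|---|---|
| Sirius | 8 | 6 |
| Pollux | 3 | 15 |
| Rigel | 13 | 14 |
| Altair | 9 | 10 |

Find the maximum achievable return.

25

This is an integer program with binary decision variables.
Allowing fractional choices, the relaxed optimum would be about 28.2, but projects are indivisible.
Sirius + Pollux: cost 8 + 3 = 11 ≤ 15, return 6 + 15 = 21.
Pollux: cost 3 ≤ 15, return 15.
Pollux + Altair: cost 3 + 9 = 12 ≤ 15, return 15 + 10 = 25.
Best is Pollux and Altair with total return 25.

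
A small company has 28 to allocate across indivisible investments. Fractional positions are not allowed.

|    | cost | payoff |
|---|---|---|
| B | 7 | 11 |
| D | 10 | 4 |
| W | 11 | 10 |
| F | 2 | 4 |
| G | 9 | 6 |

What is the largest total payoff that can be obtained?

B + W + G: cost 7 + 11 + 9 = 27 ≤ 28, payoff 11 + 10 + 6 = 27.
B + W + F: cost 7 + 11 + 2 = 20 ≤ 28, payoff 11 + 10 + 4 = 25.
B + D + W: cost 7 + 10 + 11 = 28 ≤ 28, payoff 11 + 4 + 10 = 25.
Best is B, W, and G with total payoff 27.

27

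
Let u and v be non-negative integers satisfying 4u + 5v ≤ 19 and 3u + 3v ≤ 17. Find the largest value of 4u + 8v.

(u,v)=(1,3): 4·1+5·3=19≤19, 3·1+3·3=12≤17, objective 28.
(u,v)=(0,3): 4·0+5·3=15≤19, 3·0+3·3=9≤17, objective 24.
(u,v)=(2,2): 4·2+5·2=18≤19, 3·2+3·2=12≤17, objective 24.
Maximum is 28 at (u,v)=(1,3).

28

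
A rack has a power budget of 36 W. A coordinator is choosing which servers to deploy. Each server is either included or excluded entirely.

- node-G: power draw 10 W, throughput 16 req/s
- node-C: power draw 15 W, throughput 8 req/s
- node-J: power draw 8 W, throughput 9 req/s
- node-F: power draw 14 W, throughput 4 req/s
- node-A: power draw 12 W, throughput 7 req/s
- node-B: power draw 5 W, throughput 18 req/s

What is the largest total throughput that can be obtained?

50

This is an integer program with binary decision variables.
node-G + node-J + node-B: power draw 10 + 8 + 5 = 23 ≤ 36, throughput 16 + 9 + 18 = 43.
node-G + node-J + node-A + node-B: power draw 10 + 8 + 12 + 5 = 35 ≤ 36, throughput 16 + 9 + 7 + 18 = 50.
Best is node-G, node-J, node-A, and node-B with total throughput 50.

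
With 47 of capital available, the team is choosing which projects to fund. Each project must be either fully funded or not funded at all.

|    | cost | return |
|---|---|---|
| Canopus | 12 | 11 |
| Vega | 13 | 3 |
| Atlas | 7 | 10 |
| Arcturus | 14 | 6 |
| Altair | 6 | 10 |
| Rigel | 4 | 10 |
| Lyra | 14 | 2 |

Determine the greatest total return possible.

Treat it as a binary knapsack problem.
Canopus + Vega + Atlas + Altair + Rigel: cost 12 + 13 + 7 + 6 + 4 = 42 ≤ 47, return 11 + 3 + 10 + 10 + 10 = 44.
Canopus + Atlas + Arcturus + Altair + Rigel: cost 12 + 7 + 14 + 6 + 4 = 43 ≤ 47, return 11 + 10 + 6 + 10 + 10 = 47.
Canopus + Atlas + Altair + Rigel + Lyra: cost 12 + 7 + 6 + 4 + 14 = 43 ≤ 47, return 11 + 10 + 10 + 10 + 2 = 43.
Best is Canopus, Atlas, Arcturus, Altair, and Rigel with total return 47.

47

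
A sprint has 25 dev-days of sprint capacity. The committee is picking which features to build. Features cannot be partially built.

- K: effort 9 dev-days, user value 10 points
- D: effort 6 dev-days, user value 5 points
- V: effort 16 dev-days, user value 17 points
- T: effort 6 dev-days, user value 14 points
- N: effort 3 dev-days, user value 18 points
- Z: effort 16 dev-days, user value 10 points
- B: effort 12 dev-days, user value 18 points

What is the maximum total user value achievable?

50

Allowing fractional choices, the relaxed optimum would be about 54.4, but features are indivisible.
V + T + N: effort 16 + 6 + 3 = 25 ≤ 25, user value 17 + 14 + 18 = 49.
T + N + B: effort 6 + 3 + 12 = 21 ≤ 25, user value 14 + 18 + 18 = 50.
Best is T, N, and B with total user value 50.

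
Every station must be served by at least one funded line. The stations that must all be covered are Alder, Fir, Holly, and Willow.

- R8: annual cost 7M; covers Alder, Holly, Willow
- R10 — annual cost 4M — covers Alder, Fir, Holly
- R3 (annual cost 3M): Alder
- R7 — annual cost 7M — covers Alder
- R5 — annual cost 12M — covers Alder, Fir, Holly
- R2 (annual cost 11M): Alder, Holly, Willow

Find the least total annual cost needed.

11

Choose R8 and R10: together they cover Alder, Fir, Holly, Willow — every station.
Total annual cost: 7 + 4 = 11.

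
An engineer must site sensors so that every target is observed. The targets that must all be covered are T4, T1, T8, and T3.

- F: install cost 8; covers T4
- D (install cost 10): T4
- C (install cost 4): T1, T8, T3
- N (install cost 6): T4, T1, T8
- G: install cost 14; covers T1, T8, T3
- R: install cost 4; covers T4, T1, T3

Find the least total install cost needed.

8

This is a weighted set-cover instance.
Choose C and R: together they cover T4, T1, T8, T3 — every target.
Total install cost: 4 + 4 = 8.
No cover costs less than 8.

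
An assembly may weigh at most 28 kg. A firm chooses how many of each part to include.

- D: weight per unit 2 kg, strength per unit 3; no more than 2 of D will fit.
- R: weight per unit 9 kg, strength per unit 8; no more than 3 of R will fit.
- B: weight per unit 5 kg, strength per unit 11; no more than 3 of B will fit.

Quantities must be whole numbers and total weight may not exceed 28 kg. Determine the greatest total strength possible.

Take 2×D, 1×R, and 3×B: weight 28 ≤ 28, strength 2·3 + 1·8 + 3·11 = 47.
B has the best ratio (11/5) and is taken to its limit of 3; remaining capacity is filled optimally with the others.

47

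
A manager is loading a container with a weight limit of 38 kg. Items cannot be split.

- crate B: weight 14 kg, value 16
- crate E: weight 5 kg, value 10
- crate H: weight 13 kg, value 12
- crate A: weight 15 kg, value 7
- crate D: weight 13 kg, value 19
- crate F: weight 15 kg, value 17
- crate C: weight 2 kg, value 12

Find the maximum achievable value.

58

Take crate E, crate D, crate F, and crate C: weight 5 + 13 + 15 + 2 = 35 ≤ 38, value 10 + 19 + 17 + 12 = 58.
No other feasible combination does better.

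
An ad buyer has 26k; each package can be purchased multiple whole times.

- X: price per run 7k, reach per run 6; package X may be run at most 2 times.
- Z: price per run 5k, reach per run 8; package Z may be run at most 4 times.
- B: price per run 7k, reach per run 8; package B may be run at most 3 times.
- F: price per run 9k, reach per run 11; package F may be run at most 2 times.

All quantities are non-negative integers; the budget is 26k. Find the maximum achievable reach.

Take 2×Z, 1×B, and 1×F: price 26 ≤ 26, reach 2·8 + 1·8 + 1·11 = 35.
No other integer combination yields more.

35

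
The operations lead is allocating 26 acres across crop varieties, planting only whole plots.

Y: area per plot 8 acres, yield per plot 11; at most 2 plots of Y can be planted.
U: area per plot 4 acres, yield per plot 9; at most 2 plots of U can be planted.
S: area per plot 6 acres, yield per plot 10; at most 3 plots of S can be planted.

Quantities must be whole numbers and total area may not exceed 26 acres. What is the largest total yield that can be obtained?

48

This is a bounded integer knapsack.
U has the best ratio (9/4); taking only U gives at most 2×9 = 18 (stopped by the supply cap of 2).
Mixing does better — 2×U and 3×S: area 26 ≤ 26, yield 2·9 + 3·10 = 48.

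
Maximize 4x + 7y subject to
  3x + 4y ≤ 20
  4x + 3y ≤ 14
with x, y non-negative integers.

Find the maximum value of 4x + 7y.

Relaxing integrality, the LP optimum is 32.67 at (x,y) = (0, 4.67), which is not an integer point.
(x,y)=(0,4): 3·0+4·4=16≤20, 4·0+3·4=12≤14, objective 28.
(x,y)=(1,3): 3·1+4·3=15≤20, 4·1+3·3=13≤14, objective 25.
(x,y)=(0,3): 3·0+4·3=12≤20, 4·0+3·3=9≤14, objective 21.
Maximum is 28 at (x,y)=(0,4).

28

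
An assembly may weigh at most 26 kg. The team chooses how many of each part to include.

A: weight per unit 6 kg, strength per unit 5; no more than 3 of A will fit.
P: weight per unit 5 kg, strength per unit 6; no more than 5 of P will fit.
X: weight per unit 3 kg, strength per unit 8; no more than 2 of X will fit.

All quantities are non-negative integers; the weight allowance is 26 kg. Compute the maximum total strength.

4×P and 2×X: weight 26 ≤ 26, strength 4·6 + 2·8 = 40.
3×P and 2×X: weight 21 ≤ 26, strength 3·6 + 2·8 = 34.
Best is 40.

40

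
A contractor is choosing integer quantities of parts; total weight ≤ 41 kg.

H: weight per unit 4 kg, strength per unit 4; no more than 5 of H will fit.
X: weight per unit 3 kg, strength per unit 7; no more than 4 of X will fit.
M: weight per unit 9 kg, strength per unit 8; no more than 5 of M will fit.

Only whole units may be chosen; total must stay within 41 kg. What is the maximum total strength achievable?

56

X has the best ratio (7/3); taking only X gives at most 4×7 = 28 (stopped by the supply cap of 4).
Mixing does better — 5×H, 4×X, and 1×M: weight 41 ≤ 41, strength 5·4 + 4·7 + 1·8 = 56.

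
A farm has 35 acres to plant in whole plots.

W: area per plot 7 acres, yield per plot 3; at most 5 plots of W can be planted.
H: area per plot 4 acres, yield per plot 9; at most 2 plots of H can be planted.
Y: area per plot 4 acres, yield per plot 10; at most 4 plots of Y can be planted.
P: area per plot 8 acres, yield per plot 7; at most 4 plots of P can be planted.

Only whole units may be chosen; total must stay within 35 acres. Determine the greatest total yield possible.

1×W, 2×H, and 4×Y: area 31 ≤ 35, yield 1·3 + 2·9 + 4·10 = 61.
2×H, 4×Y, and 1×P: area 32 ≤ 35, yield 2·9 + 4·10 + 1·7 = 65.
Best is 65.

65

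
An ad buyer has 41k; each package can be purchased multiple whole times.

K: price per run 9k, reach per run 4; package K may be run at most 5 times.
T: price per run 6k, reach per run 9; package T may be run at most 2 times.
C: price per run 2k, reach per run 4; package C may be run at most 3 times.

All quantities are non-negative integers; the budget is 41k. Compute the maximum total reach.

38

This is a bounded integer knapsack.
Take 2×K, 2×T, and 3×C: price 36 ≤ 41, reach 2·4 + 2·9 + 3·4 = 38.
C has the best ratio (4/2) and is taken to its limit of 3; remaining capacity is filled optimally with the others.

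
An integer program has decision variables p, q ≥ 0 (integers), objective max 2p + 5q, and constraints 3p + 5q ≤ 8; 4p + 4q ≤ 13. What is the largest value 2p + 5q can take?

7

(p,q)=(1,1): 3·1+5·1=8≤8, 4·1+4·1=8≤13, objective 7.
(p,q)=(0,1): 3·0+5·1=5≤8, 4·0+4·1=4≤13, objective 5.
(p,q)=(2,0): 3·2+5·0=6≤8, 4·2+4·0=8≤13, objective 4.
Maximum is 7 at (p,q)=(1,1).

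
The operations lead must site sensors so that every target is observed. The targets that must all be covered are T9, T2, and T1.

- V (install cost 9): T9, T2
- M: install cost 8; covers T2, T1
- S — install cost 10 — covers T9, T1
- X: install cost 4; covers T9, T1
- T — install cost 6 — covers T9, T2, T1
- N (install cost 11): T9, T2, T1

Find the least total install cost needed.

T alone covers T9, T2, T1 — every target.
Total install cost: 6.

6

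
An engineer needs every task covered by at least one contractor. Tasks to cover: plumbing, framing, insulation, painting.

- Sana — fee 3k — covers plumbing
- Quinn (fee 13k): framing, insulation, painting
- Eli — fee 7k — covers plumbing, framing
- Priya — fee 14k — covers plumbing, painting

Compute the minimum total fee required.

Choose Sana and Quinn: together they cover plumbing, framing, insulation, painting — every task.
Total fee: 3 + 13 = 16.
No cover costs less than 16.

16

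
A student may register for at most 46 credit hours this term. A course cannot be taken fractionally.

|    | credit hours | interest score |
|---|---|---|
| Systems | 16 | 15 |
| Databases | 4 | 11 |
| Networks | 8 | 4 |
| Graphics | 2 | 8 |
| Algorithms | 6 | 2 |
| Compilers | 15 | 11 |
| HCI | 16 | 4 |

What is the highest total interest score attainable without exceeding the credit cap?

49

This is a 0-1 knapsack instance.
Allowing fractional choices, the relaxed optimum would be about 49.3, but courses are indivisible.
Systems + Databases + Graphics + Algorithms + Compilers: credit hours 16 + 4 + 2 + 6 + 15 = 43 ≤ 46, interest score 15 + 11 + 8 + 2 + 11 = 47.
Systems + Databases + Networks + Graphics + Compilers: credit hours 16 + 4 + 8 + 2 + 15 = 45 ≤ 46, interest score 15 + 11 + 4 + 8 + 11 = 49.
Best is Systems, Databases, Networks, Graphics, and Compilers with total interest score 49.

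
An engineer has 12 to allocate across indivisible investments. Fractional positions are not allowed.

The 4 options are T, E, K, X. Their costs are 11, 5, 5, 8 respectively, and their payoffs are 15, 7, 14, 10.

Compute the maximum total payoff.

Allowing fractional choices, the relaxed optimum would be about 23.7, but investments are indivisible.
T: cost 11 ≤ 12, payoff 15.
E + K: cost 5 + 5 = 10 ≤ 12, payoff 7 + 14 = 21.
K: cost 5 ≤ 12, payoff 14.
Best is E and K with total payoff 21.

21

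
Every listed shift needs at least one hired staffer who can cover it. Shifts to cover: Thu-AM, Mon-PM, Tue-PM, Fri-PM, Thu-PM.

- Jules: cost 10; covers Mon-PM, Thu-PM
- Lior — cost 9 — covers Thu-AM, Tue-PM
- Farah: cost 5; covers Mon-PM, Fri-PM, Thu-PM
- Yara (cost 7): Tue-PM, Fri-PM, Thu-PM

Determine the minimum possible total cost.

This is a weighted set-cover instance.
Choose Lior and Farah: together they cover Thu-AM, Mon-PM, Tue-PM, Fri-PM, Thu-PM — every shift.
Total cost: 9 + 5 = 14.
No cover costs less than 14.

14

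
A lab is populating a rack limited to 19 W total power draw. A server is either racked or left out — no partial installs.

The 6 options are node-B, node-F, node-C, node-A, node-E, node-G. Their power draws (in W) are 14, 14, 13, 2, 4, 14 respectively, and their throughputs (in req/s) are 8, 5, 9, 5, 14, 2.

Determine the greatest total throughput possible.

Take node-C, node-A, and node-E: power draw 13 + 2 + 4 = 19 ≤ 19, throughput 9 + 5 + 14 = 28.
No other feasible combination does better.

28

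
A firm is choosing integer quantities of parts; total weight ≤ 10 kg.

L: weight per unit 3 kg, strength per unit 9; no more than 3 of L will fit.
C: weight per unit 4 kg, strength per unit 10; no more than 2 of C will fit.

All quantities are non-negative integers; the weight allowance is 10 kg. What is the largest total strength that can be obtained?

This is a bounded integer knapsack.
L has the best ratio (9/3); taking only L gives at most 3×9 = 27 (stopped by the weight limit).
Mixing does better — 2×L and 1×C: weight 10 ≤ 10, strength 2·9 + 1·10 = 28.

28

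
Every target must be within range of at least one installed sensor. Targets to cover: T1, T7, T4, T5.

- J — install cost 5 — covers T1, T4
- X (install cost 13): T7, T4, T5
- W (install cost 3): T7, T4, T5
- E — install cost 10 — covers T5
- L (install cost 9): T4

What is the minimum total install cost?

This is a weighted set-cover instance.
Choose J and W: together they cover T1, T7, T4, T5 — every target.
Total install cost: 5 + 3 = 8.
No cover costs less than 8.

8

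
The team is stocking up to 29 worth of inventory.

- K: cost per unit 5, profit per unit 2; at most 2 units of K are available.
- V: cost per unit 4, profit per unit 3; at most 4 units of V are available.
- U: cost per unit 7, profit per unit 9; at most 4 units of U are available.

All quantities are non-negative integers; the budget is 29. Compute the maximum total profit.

36

This is a bounded integer knapsack.
U has the best ratio (9/7); taking only U gives at most 4×9 = 36 (stopped by the cost limit).
Optimal: 4×U: cost 28 ≤ 29, profit 4·9 = 36.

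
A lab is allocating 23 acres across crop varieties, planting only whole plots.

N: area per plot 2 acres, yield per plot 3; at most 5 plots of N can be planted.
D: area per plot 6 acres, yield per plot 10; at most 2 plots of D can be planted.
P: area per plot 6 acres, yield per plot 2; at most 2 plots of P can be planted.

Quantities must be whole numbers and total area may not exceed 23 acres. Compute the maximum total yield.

35

D has the best ratio (10/6); taking only D gives at most 2×10 = 20 (stopped by the supply cap of 2).
Mixing does better — 5×N and 2×D: area 22 ≤ 23, yield 5·3 + 2·10 = 35.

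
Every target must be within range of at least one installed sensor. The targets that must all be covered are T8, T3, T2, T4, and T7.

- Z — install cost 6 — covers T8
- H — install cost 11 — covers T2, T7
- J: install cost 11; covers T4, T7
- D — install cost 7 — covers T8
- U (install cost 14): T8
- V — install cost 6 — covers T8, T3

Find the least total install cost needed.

28

This is a weighted set-cover instance.
Choose H, J, and V: together they cover T8, T3, T2, T4, T7 — every target.
Total install cost: 11 + 11 + 6 = 28.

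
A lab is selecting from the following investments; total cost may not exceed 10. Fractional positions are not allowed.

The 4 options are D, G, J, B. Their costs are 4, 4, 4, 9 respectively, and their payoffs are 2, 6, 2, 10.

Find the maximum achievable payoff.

This is an integer program with binary decision variables.
D + G: cost 4 + 4 = 8 ≤ 10, payoff 2 + 6 = 8.
G + J: cost 4 + 4 = 8 ≤ 10, payoff 6 + 2 = 8.
B: cost 9 ≤ 10, payoff 10.
Best is B with total payoff 10.

10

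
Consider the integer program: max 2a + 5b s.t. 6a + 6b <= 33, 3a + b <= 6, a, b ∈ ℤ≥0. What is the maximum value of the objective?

25

(a,b)=(0,5): 6·0+6·5=30≤33, 3·0+1·5=5≤6, objective 25.
(a,b)=(0,4): 6·0+6·4=24≤33, 3·0+1·4=4≤6, objective 20.
Maximum is 25 at (a,b)=(0,5).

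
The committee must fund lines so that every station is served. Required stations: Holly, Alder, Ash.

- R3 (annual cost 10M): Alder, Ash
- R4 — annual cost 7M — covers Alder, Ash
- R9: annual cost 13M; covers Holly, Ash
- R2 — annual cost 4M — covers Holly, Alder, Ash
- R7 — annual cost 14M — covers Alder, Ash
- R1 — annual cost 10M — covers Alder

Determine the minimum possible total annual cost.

4

This is a weighted set-cover instance.
R2 alone covers Holly, Alder, Ash — every station.
Total annual cost: 4.
No cover costs less than 4.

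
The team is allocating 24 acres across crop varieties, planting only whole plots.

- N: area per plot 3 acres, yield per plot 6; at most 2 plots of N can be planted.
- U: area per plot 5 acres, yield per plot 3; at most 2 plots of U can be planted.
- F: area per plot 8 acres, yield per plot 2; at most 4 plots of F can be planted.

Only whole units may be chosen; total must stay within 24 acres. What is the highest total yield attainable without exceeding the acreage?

20

N has the best ratio (6/3); taking only N gives at most 2×6 = 12 (stopped by the supply cap of 2).
Mixing does better — 2×N, 2×U, and 1×F: area 24 ≤ 24, yield 2·6 + 2·3 + 1·2 = 20.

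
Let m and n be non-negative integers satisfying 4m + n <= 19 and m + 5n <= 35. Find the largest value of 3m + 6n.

(m,n)=(3,6): 4·3+1·6=18≤19, 1·3+5·6=33≤35, objective 45.
(m,n)=(2,6): 4·2+1·6=14≤19, 1·2+5·6=32≤35, objective 42.
(m,n)=(3,5): 4·3+1·5=17≤19, 1·3+5·5=28≤35, objective 39.
The best lattice point is (3,6), giving 45.

45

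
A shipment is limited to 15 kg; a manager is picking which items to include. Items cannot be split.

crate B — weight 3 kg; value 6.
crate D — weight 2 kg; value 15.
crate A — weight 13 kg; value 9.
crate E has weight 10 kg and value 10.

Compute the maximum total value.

crate B + crate D + crate E: weight 3 + 2 + 10 = 15 ≤ 15, value 6 + 15 + 10 = 31.
crate D + crate E: weight 2 + 10 = 12 ≤ 15, value 15 + 10 = 25.
Best is crate B, crate D, and crate E with total value 31.

31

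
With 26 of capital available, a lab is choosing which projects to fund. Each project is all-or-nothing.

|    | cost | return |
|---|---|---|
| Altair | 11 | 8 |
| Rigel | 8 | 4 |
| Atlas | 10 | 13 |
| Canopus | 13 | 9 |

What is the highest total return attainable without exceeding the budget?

Allowing fractional choices, the relaxed optimum would be about 24.5, but projects are indivisible.
Altair + Atlas: cost 11 + 10 = 21 ≤ 26, return 8 + 13 = 21.
Atlas + Canopus: cost 10 + 13 = 23 ≤ 26, return 13 + 9 = 22.
Rigel + Atlas: cost 8 + 10 = 18 ≤ 26, return 4 + 13 = 17.
Best is Atlas and Canopus with total return 22.

22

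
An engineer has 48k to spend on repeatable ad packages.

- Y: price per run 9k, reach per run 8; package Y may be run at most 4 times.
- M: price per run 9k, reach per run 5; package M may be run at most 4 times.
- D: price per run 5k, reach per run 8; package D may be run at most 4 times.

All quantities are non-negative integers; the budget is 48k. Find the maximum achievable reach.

56

D has the best ratio (8/5); taking only D gives at most 4×8 = 32 (stopped by the supply cap of 4).
Mixing does better — 3×Y and 4×D: price 47 ≤ 48, reach 3·8 + 4·8 = 56.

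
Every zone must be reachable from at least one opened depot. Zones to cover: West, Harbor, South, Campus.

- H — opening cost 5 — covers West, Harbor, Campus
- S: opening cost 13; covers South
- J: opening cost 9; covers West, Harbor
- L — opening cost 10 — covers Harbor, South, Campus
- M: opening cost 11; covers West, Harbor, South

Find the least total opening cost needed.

Choose H and L: together they cover West, Harbor, South, Campus — every zone.
Total opening cost: 5 + 10 = 15.
No cover costs less than 15.

15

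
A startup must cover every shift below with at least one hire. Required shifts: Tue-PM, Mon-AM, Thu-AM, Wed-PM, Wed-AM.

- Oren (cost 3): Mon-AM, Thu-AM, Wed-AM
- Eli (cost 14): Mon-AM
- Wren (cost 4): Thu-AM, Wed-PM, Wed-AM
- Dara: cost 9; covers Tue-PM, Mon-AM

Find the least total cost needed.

13

The greedy cost-per-new-shift heuristic would pick Oren, Wren, and Dara for 16, but a cheaper cover exists.
Choose Wren and Dara: together they cover Tue-PM, Mon-AM, Thu-AM, Wed-PM, Wed-AM — every shift.
Total cost: 4 + 9 = 13.
No cover costs less than 13.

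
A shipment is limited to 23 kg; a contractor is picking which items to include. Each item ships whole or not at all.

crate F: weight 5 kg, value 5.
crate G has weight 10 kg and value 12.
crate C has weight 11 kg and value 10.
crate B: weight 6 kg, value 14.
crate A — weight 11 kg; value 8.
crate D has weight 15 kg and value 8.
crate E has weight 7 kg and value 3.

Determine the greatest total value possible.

Allowing fractional choices, the relaxed optimum would be about 32.8, but items are indivisible.
crate F + crate G + crate B: weight 5 + 10 + 6 = 21 ≤ 23, value 5 + 12 + 14 = 31.
crate G + crate B + crate E: weight 10 + 6 + 7 = 23 ≤ 23, value 12 + 14 + 3 = 29.
crate F + crate C + crate B: weight 5 + 11 + 6 = 22 ≤ 23, value 5 + 10 + 14 = 29.
Best is crate F, crate G, and crate B with total value 31.

31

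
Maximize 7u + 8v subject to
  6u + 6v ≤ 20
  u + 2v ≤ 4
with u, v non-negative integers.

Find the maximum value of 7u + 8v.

The continuous relaxation peaks at (2.67, 0.667) with value 24.00; rounding to a feasible lattice point costs some objective.
(u,v)=(2,1): 6·2+6·1=18≤20, 1·2+2·1=4≤4, objective 22.
(u,v)=(3,0): 6·3+6·0=18≤20, 1·3+2·0=3≤4, objective 21.
(u,v)=(1,1): 6·1+6·1=12≤20, 1·1+2·1=3≤4, objective 15.
(u,v)=(2,0): 6·2+6·0=12≤20, 1·2+2·0=2≤4, objective 14.
Maximum is 22 at (u,v)=(2,1).

22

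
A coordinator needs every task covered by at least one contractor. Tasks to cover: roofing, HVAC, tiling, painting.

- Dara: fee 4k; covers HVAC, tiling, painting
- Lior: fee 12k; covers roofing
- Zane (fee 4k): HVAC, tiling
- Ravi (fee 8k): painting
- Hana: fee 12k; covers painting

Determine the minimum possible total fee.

Choose Dara and Lior: together they cover roofing, HVAC, tiling, painting — every task.
Total fee: 4 + 12 = 16.
No cover costs less than 16.

16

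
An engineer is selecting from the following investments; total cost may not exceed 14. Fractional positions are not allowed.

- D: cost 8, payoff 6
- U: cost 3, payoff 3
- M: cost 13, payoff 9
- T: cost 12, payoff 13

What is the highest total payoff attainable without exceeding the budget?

13

Allowing fractional choices, the relaxed optimum would be about 15.0, but investments are indivisible.
D + U: cost 8 + 3 = 11 ≤ 14, payoff 6 + 3 = 9.
T: cost 12 ≤ 14, payoff 13.
M: cost 13 ≤ 14, payoff 9.
Best is T with total payoff 13.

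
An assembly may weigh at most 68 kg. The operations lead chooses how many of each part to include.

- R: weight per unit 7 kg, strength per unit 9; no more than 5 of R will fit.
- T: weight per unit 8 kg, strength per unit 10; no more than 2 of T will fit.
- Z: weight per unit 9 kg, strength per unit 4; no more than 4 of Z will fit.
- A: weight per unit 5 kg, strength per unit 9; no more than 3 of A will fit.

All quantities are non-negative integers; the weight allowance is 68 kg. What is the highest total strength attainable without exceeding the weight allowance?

4×R, 2×T, 1×Z, and 3×A: weight 68 ≤ 68, strength 4·9 + 2·10 + 1·4 + 3·9 = 87.
5×R, 2×T, and 3×A: weight 66 ≤ 68, strength 5·9 + 2·10 + 3·9 = 92.
Best is 92.

92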